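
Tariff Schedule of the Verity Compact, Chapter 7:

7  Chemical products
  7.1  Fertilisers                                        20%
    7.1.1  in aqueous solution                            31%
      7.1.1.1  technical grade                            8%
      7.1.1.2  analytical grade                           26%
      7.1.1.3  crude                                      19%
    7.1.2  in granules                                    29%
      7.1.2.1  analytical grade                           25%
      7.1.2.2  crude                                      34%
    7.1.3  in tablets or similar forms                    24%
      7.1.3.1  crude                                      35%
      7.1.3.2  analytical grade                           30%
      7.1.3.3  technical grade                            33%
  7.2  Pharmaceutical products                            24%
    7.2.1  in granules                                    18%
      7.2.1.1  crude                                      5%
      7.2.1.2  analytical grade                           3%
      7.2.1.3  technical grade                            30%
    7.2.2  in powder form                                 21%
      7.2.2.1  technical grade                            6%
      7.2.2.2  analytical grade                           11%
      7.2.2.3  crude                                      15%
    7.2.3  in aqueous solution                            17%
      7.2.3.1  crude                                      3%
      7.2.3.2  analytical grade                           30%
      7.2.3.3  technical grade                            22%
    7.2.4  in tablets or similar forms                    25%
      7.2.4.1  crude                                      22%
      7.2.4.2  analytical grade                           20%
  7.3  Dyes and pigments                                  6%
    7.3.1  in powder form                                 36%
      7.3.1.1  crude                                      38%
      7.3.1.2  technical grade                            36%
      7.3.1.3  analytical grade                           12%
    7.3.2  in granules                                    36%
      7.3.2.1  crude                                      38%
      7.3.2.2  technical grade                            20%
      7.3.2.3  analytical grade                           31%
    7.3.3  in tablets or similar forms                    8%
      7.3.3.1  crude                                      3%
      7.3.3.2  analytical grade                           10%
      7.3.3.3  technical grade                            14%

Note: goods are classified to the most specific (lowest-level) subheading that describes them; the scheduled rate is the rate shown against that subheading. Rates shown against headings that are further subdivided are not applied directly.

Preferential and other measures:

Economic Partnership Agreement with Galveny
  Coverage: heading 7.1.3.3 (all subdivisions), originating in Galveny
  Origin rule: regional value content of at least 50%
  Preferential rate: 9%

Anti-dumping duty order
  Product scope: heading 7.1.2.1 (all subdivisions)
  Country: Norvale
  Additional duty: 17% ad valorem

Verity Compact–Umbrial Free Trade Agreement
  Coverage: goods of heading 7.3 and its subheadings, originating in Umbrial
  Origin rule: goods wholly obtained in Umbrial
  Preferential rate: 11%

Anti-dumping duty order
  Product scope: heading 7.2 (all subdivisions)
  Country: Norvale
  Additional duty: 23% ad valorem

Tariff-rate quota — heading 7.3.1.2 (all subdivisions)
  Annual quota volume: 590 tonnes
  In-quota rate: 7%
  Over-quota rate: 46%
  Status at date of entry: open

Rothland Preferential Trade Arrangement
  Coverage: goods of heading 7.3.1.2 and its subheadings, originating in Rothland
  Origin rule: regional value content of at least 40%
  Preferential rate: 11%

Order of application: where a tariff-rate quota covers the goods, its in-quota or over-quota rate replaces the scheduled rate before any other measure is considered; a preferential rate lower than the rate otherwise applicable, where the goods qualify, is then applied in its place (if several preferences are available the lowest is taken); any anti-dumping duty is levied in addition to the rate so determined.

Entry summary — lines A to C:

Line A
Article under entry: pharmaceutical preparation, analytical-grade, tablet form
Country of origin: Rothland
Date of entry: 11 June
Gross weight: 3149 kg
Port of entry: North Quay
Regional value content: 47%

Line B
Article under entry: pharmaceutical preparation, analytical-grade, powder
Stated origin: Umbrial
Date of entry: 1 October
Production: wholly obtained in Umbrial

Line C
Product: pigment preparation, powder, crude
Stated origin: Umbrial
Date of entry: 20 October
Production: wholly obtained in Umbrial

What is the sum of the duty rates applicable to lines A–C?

Line A: pharmaceutical → 7.2; tablet form → 7.2.4; analytical-grade → 7.2.4.2. Scheduled 20%. Rothland agreement on 7.3.1.2: 7.2.4.2 not covered. → 20%.
Line B: pharmaceutical → 7.2; powder → 7.2.2; analytical-grade → 7.2.2.2. Scheduled 11%. Umbrial agreement on 7.3: 7.2.2.2 not covered. → 11%.
Line C: pigment → 7.3; powder → 7.3.1; crude → 7.3.1.1. Scheduled 38%. Umbrial agreement on 7.3: wholly obtained → 11% available; preferential 11%. → 11%.
Sum: 20% + 11% + 11% = 42%.

42%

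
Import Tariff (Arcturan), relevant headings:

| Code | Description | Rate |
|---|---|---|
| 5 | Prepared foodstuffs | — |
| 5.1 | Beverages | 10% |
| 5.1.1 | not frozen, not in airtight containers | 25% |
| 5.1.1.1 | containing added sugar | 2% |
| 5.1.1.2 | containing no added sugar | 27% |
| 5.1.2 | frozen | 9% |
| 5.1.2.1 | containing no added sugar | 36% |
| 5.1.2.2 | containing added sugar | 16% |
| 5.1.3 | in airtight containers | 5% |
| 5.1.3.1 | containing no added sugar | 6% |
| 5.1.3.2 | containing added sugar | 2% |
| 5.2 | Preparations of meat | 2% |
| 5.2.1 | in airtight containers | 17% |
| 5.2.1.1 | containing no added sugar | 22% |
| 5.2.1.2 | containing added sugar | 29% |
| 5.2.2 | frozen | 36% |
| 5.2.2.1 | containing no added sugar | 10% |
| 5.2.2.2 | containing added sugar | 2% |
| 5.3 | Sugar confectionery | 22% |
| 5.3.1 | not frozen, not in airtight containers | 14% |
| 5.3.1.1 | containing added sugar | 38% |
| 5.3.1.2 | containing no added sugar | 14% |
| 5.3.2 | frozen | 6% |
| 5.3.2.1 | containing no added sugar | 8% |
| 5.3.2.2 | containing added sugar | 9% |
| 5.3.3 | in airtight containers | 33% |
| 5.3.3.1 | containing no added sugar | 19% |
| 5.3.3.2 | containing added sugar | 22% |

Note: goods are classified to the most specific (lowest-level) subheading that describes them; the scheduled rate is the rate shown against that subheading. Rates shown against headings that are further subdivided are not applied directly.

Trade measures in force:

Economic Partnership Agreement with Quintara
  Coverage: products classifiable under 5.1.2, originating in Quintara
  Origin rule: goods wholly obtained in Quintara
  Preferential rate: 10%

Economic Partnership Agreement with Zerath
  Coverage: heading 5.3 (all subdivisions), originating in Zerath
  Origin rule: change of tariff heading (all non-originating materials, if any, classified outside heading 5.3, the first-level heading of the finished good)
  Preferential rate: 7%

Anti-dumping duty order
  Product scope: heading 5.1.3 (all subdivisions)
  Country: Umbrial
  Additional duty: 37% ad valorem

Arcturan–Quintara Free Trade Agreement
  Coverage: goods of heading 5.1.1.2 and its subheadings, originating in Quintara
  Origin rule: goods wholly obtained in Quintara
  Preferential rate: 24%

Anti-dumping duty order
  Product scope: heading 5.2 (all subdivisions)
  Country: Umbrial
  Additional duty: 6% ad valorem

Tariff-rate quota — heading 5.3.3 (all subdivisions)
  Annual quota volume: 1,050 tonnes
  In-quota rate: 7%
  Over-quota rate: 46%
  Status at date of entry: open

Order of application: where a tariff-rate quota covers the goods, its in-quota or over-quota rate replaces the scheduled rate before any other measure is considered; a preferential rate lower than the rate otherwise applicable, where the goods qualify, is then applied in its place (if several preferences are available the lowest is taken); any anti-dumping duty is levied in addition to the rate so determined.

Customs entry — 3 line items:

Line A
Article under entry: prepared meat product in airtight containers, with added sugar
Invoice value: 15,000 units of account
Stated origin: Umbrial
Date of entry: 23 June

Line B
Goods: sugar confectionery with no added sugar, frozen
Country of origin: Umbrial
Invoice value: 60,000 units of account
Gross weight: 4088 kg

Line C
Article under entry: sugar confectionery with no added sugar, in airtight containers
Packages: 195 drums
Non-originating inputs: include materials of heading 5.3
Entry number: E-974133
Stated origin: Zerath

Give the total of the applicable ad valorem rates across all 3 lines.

Line A: prepared meat product → 5.2; in airtight containers → 5.2.1; with added sugar → 5.2.1.2. Scheduled 29%. anti-dumping (Umbrial, 5.2): +6%; total 29% + 6% = 35%. → 35%.
Line B: sugar confectionery → 5.3; frozen → 5.3.2; with no added sugar → 5.3.2.1. Scheduled 8%. No special measure applies. → 8%.
Line C: sugar confectionery → 5.3; in airtight containers → 5.3.3; with no added sugar → 5.3.3.1. Scheduled 19%. quota on 5.3.3 open → in-quota 7%; Zerath agreement on 5.3: CTH not met. → 7%.
Sum: 35% + 8% + 7% = 50%.

50%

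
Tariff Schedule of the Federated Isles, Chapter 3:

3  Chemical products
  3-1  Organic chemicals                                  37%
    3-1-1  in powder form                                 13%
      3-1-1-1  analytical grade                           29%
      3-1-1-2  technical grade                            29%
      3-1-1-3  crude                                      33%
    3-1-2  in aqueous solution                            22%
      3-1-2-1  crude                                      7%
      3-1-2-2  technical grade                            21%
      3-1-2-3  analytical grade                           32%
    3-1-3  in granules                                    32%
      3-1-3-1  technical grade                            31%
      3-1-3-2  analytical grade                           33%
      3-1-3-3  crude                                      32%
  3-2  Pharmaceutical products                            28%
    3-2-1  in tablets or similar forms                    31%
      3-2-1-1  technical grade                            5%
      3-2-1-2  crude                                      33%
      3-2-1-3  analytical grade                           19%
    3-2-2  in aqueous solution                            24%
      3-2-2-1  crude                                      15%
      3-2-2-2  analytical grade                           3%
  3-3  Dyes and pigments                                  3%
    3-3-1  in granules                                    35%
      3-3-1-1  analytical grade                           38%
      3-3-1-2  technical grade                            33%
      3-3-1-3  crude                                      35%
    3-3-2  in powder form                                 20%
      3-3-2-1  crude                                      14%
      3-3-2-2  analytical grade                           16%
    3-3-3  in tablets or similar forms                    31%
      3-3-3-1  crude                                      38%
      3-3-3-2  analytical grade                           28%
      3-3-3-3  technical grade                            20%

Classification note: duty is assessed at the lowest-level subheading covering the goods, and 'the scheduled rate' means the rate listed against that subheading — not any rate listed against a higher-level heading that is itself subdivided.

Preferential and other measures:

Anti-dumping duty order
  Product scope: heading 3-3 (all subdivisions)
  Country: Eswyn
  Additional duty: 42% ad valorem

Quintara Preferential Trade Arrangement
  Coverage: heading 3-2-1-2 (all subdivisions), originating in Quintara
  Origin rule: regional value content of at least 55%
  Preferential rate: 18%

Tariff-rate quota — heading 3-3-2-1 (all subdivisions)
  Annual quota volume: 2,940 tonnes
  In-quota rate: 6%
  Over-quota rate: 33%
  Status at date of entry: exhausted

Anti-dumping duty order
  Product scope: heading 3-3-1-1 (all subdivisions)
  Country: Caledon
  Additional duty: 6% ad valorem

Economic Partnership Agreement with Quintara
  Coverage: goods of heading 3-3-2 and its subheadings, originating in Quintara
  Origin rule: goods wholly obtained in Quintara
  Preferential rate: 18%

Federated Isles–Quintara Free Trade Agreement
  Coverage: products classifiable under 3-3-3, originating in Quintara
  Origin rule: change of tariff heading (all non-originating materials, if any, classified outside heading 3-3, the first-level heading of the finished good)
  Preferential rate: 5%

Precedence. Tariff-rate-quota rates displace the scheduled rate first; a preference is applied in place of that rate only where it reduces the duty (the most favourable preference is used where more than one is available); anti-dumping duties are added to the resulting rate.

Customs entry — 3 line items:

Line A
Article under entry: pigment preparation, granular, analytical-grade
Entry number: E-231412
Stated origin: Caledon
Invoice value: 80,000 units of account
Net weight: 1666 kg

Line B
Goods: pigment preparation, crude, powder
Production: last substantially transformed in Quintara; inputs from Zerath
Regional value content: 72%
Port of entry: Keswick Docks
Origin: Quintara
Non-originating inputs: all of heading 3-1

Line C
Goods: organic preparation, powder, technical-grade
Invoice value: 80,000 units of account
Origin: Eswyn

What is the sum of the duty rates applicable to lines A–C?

Line A: pigment → 3-3; granular → 3-3-1; analytical-grade → 3-3-1-1. Scheduled 38%. anti-dumping (Caledon, 3-3-1-1): +6%; total 38% + 6% = 44%. → 44%.
Line B: pigment → 3-3; powder → 3-3-2; crude → 3-3-2-1. Scheduled 14%. quota on 3-3-2-1 exhausted → over-quota 33%; Quintara agreement on 3-2-1-2: 3-3-2-1 not covered; Quintara agreement on 3-3-2: not wholly obtained; Quintara agreement on 3-3-3: 3-3-2-1 not covered. → 33%.
Line C: organic → 3-1; powder → 3-1-1; technical-grade → 3-1-1-2. Scheduled 29%. No special measure applies. → 29%.
Sum: 44% + 33% + 29% = 106%.

106%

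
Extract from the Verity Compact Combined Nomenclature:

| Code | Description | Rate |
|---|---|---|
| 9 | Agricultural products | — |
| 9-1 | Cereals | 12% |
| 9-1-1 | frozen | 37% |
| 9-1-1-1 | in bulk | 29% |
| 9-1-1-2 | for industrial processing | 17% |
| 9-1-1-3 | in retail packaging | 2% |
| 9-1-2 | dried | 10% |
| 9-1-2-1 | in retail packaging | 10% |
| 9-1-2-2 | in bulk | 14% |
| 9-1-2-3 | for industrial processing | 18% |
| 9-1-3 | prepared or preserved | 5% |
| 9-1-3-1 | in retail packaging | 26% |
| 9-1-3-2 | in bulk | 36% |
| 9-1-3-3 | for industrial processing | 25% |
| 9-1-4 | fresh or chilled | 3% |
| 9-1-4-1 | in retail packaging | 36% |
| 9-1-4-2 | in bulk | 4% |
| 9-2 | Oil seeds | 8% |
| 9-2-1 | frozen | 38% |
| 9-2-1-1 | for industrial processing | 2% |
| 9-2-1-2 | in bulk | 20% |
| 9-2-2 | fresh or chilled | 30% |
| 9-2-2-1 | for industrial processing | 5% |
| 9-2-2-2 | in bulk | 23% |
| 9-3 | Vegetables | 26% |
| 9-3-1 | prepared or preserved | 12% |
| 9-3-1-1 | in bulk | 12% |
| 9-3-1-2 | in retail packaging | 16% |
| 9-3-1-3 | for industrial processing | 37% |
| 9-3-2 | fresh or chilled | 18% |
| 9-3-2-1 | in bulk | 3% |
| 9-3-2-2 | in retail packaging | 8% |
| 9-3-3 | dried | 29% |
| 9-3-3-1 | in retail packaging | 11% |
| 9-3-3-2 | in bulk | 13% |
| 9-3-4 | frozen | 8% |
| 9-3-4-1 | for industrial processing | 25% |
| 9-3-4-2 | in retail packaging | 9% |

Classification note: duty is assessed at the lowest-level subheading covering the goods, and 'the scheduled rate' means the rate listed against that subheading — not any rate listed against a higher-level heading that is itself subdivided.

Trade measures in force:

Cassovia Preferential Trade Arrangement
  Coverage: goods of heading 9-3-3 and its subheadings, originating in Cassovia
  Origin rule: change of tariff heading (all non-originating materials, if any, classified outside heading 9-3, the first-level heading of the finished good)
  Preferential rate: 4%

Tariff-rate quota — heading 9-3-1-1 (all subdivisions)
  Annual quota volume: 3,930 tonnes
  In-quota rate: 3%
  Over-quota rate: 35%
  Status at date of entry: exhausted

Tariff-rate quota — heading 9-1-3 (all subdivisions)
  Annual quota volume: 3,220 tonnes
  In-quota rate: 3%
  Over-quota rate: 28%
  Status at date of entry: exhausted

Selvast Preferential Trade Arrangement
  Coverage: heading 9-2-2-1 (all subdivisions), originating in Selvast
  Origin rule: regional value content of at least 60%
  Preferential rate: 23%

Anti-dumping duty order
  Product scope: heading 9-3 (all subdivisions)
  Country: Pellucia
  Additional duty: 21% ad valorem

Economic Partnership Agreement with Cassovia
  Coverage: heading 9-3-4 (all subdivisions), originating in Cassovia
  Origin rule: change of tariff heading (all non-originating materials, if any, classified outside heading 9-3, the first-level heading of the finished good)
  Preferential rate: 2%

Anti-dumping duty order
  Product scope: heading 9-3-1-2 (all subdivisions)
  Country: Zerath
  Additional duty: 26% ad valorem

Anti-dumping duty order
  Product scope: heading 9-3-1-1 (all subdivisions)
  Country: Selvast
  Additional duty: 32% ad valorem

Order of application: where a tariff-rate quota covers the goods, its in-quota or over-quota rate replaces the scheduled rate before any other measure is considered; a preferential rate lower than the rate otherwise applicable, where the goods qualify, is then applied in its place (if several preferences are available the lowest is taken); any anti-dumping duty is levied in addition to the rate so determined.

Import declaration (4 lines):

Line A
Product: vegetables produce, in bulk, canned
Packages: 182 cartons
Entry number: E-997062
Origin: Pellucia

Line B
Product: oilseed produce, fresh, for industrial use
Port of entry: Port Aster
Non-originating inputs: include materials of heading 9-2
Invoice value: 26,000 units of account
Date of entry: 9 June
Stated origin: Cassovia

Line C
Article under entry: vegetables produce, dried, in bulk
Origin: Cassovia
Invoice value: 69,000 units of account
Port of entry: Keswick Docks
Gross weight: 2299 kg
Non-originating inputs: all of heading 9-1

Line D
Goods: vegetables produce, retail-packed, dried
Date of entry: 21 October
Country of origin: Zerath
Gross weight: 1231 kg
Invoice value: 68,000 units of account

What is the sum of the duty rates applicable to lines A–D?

76%

Line A: vegetables → 9-3; canned → 9-3-1; in bulk → 9-3-1-1. Scheduled 12%. quota on 9-3-1-1 exhausted → over-quota 35%; anti-dumping (Pellucia, 9-3): +21%; total 35% + 21% = 56%. → 56%.
Line B: oilseed → 9-2; fresh → 9-2-2; for industrial use → 9-2-2-1. Scheduled 5%. Cassovia agreement on 9-3-3: 9-2-2-1 not covered; Cassovia agreement on 9-3-4: 9-2-2-1 not covered. → 5%.
Line C: vegetables → 9-3; dried → 9-3-3; in bulk → 9-3-3-2. Scheduled 13%. Cassovia agreement on 9-3-3: CTH met → 4% available; Cassovia agreement on 9-3-4: 9-3-3-2 not covered; preferential 4%. → 4%.
Line D: vegetables → 9-3; dried → 9-3-3; retail-packed → 9-3-3-1. Scheduled 11%. No special measure applies. → 11%.
Sum: 56% + 5% + 4% + 11% = 76%.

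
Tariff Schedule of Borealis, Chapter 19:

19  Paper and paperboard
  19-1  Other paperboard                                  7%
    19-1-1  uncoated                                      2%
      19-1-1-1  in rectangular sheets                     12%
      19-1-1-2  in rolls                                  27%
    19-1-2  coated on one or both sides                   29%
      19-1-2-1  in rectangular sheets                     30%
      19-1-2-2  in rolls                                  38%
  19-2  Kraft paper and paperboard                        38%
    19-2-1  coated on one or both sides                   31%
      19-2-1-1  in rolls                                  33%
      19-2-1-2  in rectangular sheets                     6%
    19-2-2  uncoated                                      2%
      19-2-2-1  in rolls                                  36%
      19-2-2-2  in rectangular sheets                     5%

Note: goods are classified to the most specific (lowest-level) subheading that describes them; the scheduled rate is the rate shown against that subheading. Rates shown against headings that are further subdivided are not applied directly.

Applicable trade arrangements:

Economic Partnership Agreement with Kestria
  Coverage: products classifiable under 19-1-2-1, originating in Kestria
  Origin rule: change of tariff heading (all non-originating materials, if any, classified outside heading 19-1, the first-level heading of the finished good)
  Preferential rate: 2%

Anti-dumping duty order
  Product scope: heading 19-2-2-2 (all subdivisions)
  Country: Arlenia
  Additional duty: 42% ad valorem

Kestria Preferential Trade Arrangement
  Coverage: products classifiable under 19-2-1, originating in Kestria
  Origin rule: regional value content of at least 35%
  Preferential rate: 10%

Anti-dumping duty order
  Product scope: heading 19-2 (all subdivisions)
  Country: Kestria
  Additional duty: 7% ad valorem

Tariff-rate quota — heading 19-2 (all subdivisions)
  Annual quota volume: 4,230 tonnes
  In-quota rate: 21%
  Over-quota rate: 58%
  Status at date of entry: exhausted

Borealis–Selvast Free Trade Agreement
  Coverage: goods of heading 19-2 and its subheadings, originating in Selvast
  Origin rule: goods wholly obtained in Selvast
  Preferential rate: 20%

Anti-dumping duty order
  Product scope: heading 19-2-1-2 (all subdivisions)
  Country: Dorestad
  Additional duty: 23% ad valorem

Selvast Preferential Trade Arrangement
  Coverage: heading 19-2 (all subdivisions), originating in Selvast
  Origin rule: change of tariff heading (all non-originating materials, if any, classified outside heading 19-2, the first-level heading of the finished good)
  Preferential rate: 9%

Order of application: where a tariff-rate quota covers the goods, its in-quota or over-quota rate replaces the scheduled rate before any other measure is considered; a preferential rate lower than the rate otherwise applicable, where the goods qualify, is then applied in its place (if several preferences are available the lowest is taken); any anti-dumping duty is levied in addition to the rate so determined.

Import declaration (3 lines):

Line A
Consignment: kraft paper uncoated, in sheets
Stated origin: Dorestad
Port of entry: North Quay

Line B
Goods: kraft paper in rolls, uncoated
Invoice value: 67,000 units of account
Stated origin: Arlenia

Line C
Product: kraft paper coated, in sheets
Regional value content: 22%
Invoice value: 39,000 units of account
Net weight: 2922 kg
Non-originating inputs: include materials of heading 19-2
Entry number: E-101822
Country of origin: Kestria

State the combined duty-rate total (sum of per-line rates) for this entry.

181%

Line A: kraft paper → 19-2; uncoated → 19-2-2; in sheets → 19-2-2-2. Scheduled 5%. quota on 19-2 exhausted → over-quota 58%. → 58%.
Line B: kraft paper → 19-2; uncoated → 19-2-2; in rolls → 19-2-2-1. Scheduled 36%. quota on 19-2 exhausted → over-quota 58%. → 58%.
Line C: kraft paper → 19-2; coated → 19-2-1; in sheets → 19-2-1-2. Scheduled 6%. quota on 19-2 exhausted → over-quota 58%; Kestria agreement on 19-1-2-1: 19-2-1-2 not covered; Kestria agreement on 19-2-1: RVC < 35%; anti-dumping (Kestria, 19-2): +7%; total 58% + 7% = 65%. → 65%.
Sum: 58% + 58% + 65% = 181%.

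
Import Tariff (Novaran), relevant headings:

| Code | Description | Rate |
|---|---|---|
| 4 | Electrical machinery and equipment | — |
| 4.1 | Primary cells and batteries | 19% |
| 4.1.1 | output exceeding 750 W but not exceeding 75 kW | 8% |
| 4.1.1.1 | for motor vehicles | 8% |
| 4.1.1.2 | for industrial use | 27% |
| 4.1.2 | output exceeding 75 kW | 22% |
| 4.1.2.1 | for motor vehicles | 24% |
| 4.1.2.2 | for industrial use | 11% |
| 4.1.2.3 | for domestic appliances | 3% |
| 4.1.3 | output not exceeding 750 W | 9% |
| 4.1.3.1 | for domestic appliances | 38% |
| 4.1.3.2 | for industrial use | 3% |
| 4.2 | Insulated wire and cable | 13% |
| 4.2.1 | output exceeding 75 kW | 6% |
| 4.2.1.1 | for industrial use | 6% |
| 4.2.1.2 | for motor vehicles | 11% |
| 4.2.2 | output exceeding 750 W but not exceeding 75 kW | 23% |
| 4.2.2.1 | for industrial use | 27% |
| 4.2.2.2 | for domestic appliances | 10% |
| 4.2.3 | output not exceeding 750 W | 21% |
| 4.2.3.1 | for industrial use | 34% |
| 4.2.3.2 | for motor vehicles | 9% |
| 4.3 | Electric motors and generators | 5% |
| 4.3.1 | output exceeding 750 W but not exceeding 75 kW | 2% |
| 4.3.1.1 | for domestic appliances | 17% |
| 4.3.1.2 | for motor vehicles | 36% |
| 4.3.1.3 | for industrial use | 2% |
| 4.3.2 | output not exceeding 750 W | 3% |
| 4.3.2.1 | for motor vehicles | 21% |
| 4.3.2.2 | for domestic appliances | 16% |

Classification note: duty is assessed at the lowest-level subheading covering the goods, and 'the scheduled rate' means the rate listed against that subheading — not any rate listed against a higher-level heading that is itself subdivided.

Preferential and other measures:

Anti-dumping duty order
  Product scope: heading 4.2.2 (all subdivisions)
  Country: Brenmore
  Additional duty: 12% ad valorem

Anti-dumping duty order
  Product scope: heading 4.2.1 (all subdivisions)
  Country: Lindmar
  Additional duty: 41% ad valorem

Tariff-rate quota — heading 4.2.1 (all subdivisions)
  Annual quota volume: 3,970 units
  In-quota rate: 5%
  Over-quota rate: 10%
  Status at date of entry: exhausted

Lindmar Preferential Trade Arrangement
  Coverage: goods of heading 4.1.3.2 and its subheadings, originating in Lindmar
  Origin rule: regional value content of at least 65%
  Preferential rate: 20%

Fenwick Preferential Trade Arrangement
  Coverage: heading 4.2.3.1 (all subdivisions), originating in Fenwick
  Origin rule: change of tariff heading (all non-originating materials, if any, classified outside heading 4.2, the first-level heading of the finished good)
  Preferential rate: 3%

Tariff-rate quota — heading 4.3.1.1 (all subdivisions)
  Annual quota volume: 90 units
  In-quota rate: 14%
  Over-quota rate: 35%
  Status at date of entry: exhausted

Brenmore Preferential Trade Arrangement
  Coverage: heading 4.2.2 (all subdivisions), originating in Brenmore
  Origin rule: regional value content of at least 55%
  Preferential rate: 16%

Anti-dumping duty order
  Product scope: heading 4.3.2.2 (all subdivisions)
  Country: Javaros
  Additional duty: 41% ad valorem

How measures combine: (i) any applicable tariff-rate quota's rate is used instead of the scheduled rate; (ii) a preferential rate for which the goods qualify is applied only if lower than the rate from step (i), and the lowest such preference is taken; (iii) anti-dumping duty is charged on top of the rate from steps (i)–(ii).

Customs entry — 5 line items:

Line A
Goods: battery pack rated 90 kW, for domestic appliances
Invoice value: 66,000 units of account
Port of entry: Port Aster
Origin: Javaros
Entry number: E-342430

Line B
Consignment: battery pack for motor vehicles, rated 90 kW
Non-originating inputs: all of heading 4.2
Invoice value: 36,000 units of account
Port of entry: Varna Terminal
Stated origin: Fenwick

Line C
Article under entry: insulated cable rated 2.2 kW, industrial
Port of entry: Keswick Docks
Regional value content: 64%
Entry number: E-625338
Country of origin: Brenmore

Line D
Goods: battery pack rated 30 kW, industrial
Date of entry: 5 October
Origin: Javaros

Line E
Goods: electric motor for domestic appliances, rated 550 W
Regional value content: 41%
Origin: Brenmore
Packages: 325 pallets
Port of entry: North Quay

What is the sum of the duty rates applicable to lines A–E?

Line A: battery pack → 4.1; rated 90 kW → 4.1.2; for domestic appliances → 4.1.2.3. Scheduled 3%. No special measure applies. → 3%.
Line B: battery pack → 4.1; rated 90 kW → 4.1.2; for motor vehicles → 4.1.2.1. Scheduled 24%. Fenwick agreement on 4.2.3.1: 4.1.2.1 not covered. → 24%.
Line C: insulated cable → 4.2; rated 2.2 kW → 4.2.2; industrial → 4.2.2.1. Scheduled 27%. Brenmore agreement on 4.2.2: RVC ≥ 55% → 16% available; preferential 16%; anti-dumping (Brenmore, 4.2.2): +12%; total 16% + 12% = 28%. → 28%.
Line D: battery pack → 4.1; rated 30 kW → 4.1.1; industrial → 4.1.1.2. Scheduled 27%. No special measure applies. → 27%.
Line E: electric motor → 4.3; rated 550 W → 4.3.2; for domestic appliances → 4.3.2.2. Scheduled 16%. Brenmore agreement on 4.2.2: 4.3.2.2 not covered. → 16%.
Sum: 3% + 24% + 28% + 27% + 16% = 98%.

98%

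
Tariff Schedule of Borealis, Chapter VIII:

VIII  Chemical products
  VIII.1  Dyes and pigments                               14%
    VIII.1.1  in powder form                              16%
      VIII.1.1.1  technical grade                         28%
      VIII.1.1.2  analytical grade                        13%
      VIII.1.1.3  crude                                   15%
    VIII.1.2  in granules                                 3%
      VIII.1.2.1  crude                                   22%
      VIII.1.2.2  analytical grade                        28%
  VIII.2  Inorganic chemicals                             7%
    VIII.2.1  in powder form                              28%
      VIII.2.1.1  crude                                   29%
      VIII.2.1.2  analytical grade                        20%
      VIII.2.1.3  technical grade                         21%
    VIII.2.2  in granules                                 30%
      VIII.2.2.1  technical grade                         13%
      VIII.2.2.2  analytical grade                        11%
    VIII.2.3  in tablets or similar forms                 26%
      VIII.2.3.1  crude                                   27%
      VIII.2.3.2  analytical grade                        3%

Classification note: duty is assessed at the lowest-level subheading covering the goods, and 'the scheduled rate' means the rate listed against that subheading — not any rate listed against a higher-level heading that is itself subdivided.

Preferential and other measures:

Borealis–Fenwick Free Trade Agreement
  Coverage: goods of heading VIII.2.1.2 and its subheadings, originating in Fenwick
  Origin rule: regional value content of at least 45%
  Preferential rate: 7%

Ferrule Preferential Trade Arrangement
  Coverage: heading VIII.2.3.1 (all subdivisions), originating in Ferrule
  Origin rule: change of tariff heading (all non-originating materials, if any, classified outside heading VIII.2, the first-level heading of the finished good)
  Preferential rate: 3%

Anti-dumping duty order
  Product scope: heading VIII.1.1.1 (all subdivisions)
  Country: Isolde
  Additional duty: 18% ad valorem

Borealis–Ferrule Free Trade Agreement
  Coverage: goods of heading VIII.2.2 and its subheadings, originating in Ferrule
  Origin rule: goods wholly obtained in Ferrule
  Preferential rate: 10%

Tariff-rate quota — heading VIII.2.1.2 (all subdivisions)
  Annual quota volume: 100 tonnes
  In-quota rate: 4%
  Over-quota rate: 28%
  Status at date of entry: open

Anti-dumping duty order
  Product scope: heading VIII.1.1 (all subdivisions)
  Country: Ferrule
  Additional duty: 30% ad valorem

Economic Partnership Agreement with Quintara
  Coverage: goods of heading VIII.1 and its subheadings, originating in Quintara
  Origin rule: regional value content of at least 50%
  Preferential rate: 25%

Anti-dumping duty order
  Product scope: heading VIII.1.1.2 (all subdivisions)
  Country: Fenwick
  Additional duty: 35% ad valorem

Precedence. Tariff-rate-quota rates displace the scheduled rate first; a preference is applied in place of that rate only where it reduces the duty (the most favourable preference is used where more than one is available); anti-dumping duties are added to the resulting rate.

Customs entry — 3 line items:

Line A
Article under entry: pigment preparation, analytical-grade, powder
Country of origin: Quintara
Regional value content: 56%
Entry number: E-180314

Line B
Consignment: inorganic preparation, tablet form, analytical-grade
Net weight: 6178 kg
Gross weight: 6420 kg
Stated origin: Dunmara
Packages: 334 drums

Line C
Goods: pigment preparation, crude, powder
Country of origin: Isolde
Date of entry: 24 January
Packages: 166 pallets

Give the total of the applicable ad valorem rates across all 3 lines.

Line A: pigment → VIII.1; powder → VIII.1.1; analytical-grade → VIII.1.1.2. Scheduled 13%. Quintara agreement on VIII.1: RVC ≥ 50% → 25% available; preference 25% not lower than 13% → no reduction. → 13%.
Line B: inorganic → VIII.2; tablet form → VIII.2.3; analytical-grade → VIII.2.3.2. Scheduled 3%. No special measure applies. → 3%.
Line C: pigment → VIII.1; powder → VIII.1.1; crude → VIII.1.1.3. Scheduled 15%. No special measure applies. → 15%.
Sum: 13% + 3% + 15% = 31%.

31%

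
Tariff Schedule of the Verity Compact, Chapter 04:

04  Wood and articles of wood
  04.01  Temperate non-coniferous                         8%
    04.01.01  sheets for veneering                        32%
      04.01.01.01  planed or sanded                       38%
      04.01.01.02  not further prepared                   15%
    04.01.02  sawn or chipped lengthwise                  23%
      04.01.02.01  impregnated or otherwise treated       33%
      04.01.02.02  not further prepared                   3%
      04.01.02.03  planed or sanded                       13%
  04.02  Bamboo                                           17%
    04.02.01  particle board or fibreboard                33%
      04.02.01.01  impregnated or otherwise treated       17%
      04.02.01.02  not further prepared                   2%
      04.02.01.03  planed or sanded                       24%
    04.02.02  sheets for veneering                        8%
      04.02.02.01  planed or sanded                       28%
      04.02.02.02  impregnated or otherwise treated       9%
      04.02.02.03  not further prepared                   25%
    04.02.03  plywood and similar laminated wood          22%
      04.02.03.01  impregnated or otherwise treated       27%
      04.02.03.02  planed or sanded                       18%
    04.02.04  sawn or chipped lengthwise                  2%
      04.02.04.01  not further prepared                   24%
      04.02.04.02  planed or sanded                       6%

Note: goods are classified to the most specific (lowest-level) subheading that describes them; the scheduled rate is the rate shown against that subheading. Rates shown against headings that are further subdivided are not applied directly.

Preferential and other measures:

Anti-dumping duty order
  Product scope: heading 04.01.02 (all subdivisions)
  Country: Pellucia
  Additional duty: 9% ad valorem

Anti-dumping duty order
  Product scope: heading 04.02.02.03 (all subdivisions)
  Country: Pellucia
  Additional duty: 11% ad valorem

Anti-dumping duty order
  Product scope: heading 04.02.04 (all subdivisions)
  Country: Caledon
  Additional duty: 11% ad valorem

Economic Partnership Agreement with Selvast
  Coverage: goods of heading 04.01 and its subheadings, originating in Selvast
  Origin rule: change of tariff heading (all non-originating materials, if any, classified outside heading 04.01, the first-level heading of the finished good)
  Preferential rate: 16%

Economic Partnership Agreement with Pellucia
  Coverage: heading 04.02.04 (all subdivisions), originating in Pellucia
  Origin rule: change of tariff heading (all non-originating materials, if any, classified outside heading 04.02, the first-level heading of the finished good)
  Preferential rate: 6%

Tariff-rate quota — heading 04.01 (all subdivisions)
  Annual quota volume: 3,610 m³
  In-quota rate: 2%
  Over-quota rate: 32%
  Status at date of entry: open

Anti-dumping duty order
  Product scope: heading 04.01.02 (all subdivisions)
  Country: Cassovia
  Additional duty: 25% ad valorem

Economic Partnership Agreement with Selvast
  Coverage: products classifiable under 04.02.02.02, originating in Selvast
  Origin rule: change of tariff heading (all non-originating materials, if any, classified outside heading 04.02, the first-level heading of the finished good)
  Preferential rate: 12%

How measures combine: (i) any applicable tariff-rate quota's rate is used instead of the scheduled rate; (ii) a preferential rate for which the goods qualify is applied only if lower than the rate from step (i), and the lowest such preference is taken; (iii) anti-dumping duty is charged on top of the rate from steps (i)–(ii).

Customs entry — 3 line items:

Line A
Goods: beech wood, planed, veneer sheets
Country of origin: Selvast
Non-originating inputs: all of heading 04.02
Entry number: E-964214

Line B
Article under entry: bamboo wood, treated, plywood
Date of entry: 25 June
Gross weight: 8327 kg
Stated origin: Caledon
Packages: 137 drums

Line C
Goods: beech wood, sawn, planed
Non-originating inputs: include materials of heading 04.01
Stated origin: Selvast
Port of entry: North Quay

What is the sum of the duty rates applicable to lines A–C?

Line A: beech → 04.01; veneer sheets → 04.01.01; planed → 04.01.01.01. Scheduled 38%. quota on 04.01 open → in-quota 2%; Selvast agreement on 04.01: CTH met → 16% available; Selvast agreement on 04.02.02.02: 04.01.01.01 not covered; preference 16% not lower than 2% → no reduction. → 2%.
Line B: bamboo → 04.02; plywood → 04.02.03; treated → 04.02.03.01. Scheduled 27%. No special measure applies. → 27%.
Line C: beech → 04.01; sawn → 04.01.02; planed → 04.01.02.03. Scheduled 13%. quota on 04.01 open → in-quota 2%; Selvast agreement on 04.01: CTH not met; Selvast agreement on 04.02.02.02: 04.01.02.03 not covered. → 2%.
Sum: 2% + 27% + 2% = 31%.

31%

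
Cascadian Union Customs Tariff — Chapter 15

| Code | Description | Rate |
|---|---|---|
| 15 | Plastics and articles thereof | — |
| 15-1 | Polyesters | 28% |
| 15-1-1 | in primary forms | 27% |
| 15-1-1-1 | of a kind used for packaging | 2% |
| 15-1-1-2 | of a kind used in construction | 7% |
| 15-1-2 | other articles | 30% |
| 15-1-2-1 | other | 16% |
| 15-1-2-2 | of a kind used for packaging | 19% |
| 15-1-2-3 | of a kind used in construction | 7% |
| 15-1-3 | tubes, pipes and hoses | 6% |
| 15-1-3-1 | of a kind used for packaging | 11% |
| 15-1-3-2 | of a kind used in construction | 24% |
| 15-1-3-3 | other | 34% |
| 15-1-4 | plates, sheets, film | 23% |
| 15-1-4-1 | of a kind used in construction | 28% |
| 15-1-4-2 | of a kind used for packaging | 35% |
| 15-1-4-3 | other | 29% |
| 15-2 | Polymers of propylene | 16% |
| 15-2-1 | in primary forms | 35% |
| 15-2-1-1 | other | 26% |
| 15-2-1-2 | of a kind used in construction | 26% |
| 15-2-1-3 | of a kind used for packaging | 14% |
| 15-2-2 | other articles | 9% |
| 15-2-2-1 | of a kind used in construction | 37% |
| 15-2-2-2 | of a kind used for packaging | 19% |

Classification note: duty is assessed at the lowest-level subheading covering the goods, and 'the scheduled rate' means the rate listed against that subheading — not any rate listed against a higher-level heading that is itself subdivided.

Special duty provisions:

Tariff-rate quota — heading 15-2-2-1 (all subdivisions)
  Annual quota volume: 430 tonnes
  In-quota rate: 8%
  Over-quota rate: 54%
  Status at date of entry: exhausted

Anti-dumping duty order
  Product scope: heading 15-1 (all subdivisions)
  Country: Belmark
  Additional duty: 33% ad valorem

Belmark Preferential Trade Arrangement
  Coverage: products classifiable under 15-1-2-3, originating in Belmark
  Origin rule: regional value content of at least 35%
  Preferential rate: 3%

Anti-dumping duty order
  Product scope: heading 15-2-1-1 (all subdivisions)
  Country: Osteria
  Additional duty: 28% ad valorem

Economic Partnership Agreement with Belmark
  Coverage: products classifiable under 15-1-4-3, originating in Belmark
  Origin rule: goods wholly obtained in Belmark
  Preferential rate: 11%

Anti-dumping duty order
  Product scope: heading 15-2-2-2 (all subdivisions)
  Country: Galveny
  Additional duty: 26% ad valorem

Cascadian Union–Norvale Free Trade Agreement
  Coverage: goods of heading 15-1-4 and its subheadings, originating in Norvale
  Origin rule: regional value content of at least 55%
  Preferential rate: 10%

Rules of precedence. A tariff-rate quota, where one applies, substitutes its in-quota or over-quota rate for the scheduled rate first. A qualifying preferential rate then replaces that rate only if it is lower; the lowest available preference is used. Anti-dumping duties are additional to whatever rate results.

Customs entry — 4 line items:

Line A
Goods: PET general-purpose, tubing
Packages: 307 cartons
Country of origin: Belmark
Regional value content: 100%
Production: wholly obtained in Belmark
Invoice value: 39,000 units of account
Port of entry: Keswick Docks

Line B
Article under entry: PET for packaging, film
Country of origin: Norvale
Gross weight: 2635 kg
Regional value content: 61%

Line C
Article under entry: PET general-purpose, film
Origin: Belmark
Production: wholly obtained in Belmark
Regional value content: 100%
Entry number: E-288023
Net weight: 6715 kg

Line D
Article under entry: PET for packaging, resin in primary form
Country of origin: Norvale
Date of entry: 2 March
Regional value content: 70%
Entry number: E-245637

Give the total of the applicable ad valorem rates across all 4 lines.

123%

Line A: PET → 15-1; tubing → 15-1-3; general-purpose → 15-1-3-3. Scheduled 34%. Belmark agreement on 15-1-2-3: 15-1-3-3 not covered; Belmark agreement on 15-1-4-3: 15-1-3-3 not covered; anti-dumping (Belmark, 15-1): +33%; total 34% + 33% = 67%. → 67%.
Line B: PET → 15-1; film → 15-1-4; for packaging → 15-1-4-2. Scheduled 35%. Norvale agreement on 15-1-4: RVC ≥ 55% → 10% available; preferential 10%. → 10%.
Line C: PET → 15-1; film → 15-1-4; general-purpose → 15-1-4-3. Scheduled 29%. Belmark agreement on 15-1-2-3: 15-1-4-3 not covered; Belmark agreement on 15-1-4-3: wholly obtained → 11% available; preferential 11%; anti-dumping (Belmark, 15-1): +33%; total 11% + 33% = 44%. → 44%.
Line D: PET → 15-1; resin in primary form → 15-1-1; for packaging → 15-1-1-1. Scheduled 2%. Norvale agreement on 15-1-4: 15-1-1-1 not covered. → 2%.
Sum: 67% + 10% + 44% + 2% = 123%.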